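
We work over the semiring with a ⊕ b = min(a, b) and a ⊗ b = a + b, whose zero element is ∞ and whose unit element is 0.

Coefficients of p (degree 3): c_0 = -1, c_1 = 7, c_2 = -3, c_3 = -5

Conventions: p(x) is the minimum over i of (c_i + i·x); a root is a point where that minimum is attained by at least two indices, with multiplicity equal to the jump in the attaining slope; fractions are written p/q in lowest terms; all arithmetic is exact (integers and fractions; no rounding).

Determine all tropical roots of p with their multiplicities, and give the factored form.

hull edge (i=0, c=-1) to (i=3, c=-5): slope -4/3, span 3
Factored form: p(x) = -5 ⊗ (x ⊕ 4/3) ⊗ (x ⊕ 4/3) ⊗ (x ⊕ 4/3)
Answer: roots = 4/3 (mult 3)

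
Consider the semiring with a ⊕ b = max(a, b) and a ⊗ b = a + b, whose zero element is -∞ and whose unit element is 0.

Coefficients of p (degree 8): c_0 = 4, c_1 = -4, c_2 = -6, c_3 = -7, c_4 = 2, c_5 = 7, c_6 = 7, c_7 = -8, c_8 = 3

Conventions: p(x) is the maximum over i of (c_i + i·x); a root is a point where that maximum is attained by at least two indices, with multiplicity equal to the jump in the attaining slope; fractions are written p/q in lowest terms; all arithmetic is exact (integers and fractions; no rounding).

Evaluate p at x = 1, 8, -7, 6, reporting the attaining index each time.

p(1) = max(4+0·1=4, -4+1·1=-3, -6+2·1=-4, -7+3·1=-4, 2+4·1=6, 7+5·1=12, 7+6·1=13, -8+7·1=-1, 3+8·1=11) = 13 (attained by i=6)
p(8) = max(4+0·8=4, -4+1·8=4, -6+2·8=10, -7+3·8=17, 2+4·8=34, 7+5·8=47, 7+6·8=55, -8+7·8=48, 3+8·8=67) = 67 (attained by i=8)
p(-7) = max(4+0·(-7)=4, -4+1·(-7)=-11, -6+2·(-7)=-20, -7+3·(-7)=-28, 2+4·(-7)=-26, 7+5·(-7)=-28, 7+6·(-7)=-35, -8+7·(-7)=-57, 3+8·(-7)=-53) = 4 (attained by i=0)
p(6) = max(4+0·6=4, -4+1·6=2, -6+2·6=6, -7+3·6=11, 2+4·6=26, 7+5·6=37, 7+6·6=43, -8+7·6=34, 3+8·6=51) = 51 (attained by i=8)
Answer: p(1) = 13; p(8) = 67; p(-7) = 4; p(6) = 51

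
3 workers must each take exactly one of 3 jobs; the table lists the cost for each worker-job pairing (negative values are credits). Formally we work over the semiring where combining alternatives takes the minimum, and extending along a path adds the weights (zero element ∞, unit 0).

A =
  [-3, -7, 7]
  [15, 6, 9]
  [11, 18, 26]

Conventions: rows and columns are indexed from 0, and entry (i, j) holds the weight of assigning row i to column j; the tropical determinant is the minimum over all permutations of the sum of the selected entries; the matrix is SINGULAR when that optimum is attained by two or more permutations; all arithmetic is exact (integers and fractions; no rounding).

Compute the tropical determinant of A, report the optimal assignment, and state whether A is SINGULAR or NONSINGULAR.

σ = (0, 1, 2): (-3) + 6 + 26 = 29
σ = (0, 2, 1): (-3) + 9 + 18 = 24
σ = (1, 0, 2): (-7) + 15 + 26 = 34
σ = (1, 2, 0): (-7) + 9 + 11 = 13
σ = (2, 0, 1): 7 + 15 + 18 = 40
σ = (2, 1, 0): 7 + 6 + 11 = 24
Optimal value attained by: σ = (1, 2, 0).
Answer: det⊕(A) = 13; verdict: NONSINGULAR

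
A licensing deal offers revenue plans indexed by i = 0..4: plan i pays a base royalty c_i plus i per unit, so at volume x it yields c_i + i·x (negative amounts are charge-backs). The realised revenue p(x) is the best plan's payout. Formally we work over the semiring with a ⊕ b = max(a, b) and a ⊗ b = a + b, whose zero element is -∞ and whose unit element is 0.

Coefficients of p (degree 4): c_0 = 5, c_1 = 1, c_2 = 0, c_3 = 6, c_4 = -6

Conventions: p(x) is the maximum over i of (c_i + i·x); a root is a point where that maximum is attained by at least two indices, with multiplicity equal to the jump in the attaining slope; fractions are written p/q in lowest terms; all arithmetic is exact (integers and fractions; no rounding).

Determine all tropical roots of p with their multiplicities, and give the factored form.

hull edge (i=0, c=5) to (i=3, c=6): slope 1/3, span 3
hull edge (i=3, c=6) to (i=4, c=-6): slope -12, span 1
Factored form: p(x) = -6 ⊗ (x ⊕ (-1/3)) ⊗ (x ⊕ (-1/3)) ⊗ (x ⊕ (-1/3)) ⊗ (x ⊕ 12)
Answer: roots = -1/3 (mult 3), 12 (mult 1)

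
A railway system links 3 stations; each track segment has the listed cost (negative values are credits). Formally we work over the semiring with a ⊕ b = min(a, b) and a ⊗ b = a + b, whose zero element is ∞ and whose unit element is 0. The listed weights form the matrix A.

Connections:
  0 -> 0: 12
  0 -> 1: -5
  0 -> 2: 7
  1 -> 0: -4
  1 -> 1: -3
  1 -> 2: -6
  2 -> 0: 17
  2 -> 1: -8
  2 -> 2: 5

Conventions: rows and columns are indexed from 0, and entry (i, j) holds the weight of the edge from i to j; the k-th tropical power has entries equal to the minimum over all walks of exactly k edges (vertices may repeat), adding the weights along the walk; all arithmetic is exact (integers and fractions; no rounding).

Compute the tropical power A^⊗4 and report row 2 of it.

A^⊗2:
  [-9, -8, -11]
  [-7, -14, -9]
  [-12, -11, -14]
A^⊗3:
  [-12, -19, -14]
  [-18, -17, -20]
  [-15, -22, -17]
A^⊗4:
  [-23, -22, -25]
  [-21, -28, -23]
  [-26, -25, -28]
Answer: row 2 of A^⊗4 = [-26, -25, -28]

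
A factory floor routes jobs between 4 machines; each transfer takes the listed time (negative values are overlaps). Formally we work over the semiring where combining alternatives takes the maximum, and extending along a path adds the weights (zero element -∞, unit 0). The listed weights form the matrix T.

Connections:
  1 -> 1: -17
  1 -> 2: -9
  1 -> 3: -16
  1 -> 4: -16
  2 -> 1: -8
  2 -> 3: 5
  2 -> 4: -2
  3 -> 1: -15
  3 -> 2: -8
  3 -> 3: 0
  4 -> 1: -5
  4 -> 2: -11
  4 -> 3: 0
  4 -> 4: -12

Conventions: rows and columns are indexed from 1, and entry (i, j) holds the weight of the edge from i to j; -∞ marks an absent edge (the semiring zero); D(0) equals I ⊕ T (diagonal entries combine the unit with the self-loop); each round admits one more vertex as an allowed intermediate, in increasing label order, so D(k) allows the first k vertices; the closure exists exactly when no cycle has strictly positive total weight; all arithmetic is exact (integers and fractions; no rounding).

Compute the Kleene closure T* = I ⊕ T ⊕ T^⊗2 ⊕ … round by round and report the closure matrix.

D(0):
  [0, -9, -16, -16]
  [-8, 0, 5, -2]
  [-15, -8, 0, -∞]
  [-5, -11, 0, 0]
D(1):
  [0, -9, -16, -16]
  [-8, 0, 5, -2]
  [-15, -8, 0, -31]
  [-5, -11, 0, 0]
D(2):
  [0, -9, -4, -11]
  [-8, 0, 5, -2]
  [-15, -8, 0, -10]
  [-5, -11, 0, 0]
D(3):
  [0, -9, -4, -11]
  [-8, 0, 5, -2]
  [-15, -8, 0, -10]
  [-5, -8, 0, 0]
D(4):
  [0, -9, -4, -11]
  [-7, 0, 5, -2]
  [-15, -8, 0, -10]
  [-5, -8, 0, 0]
Answer: T* = [[0, -9, -4, -11], [-7, 0, 5, -2], [-15, -8, 0, -10], [-5, -8, 0, 0]]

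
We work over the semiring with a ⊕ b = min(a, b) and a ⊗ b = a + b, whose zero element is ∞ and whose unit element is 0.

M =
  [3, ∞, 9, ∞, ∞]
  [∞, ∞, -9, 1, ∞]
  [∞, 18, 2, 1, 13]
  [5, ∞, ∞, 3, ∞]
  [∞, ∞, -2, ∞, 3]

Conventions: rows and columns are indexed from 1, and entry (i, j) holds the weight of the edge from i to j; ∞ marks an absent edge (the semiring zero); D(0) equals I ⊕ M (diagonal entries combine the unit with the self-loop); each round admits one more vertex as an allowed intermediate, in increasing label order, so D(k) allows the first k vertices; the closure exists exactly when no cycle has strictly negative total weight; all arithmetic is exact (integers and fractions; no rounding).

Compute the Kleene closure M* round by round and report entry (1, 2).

D(0):
  [0, ∞, 9, ∞, ∞]
  [∞, 0, -9, 1, ∞]
  [∞, 18, 0, 1, 13]
  [5, ∞, ∞, 0, ∞]
  [∞, ∞, -2, ∞, 0]
D(1):
  [0, ∞, 9, ∞, ∞]
  [∞, 0, -9, 1, ∞]
  [∞, 18, 0, 1, 13]
  [5, ∞, 14, 0, ∞]
  [∞, ∞, -2, ∞, 0]
D(2):
  [0, ∞, 9, ∞, ∞]
  [∞, 0, -9, 1, ∞]
  [∞, 18, 0, 1, 13]
  [5, ∞, 14, 0, ∞]
  [∞, ∞, -2, ∞, 0]
D(3):
  [0, 27, 9, 10, 22]
  [∞, 0, -9, -8, 4]
  [∞, 18, 0, 1, 13]
  [5, 32, 14, 0, 27]
  [∞, 16, -2, -1, 0]
D(4):
  [0, 27, 9, 10, 22]
  [-3, 0, -9, -8, 4]
  [6, 18, 0, 1, 13]
  [5, 32, 14, 0, 27]
  [4, 16, -2, -1, 0]
D(5):
  [0, 27, 9, 10, 22]
  [-3, 0, -9, -8, 4]
  [6, 18, 0, 1, 13]
  [5, 32, 14, 0, 27]
  [4, 16, -2, -1, 0]
Answer: M*[1][2] = 27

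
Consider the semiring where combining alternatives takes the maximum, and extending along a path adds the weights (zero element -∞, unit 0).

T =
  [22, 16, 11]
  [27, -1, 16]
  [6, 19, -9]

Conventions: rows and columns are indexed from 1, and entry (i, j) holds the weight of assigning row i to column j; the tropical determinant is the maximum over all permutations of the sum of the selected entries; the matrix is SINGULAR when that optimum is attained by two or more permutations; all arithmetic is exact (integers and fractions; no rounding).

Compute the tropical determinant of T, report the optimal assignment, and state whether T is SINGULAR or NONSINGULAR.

σ = (1, 2, 3): 22 + (-1) + (-9) = 12
σ = (1, 3, 2): 22 + 16 + 19 = 57
σ = (2, 1, 3): 16 + 27 + (-9) = 34
σ = (2, 3, 1): 16 + 16 + 6 = 38
σ = (3, 1, 2): 11 + 27 + 19 = 57
σ = (3, 2, 1): 11 + (-1) + 6 = 16
Optimal value attained by: σ = (1, 3, 2).
Answer: det⊕(T) = 57; verdict: SINGULAR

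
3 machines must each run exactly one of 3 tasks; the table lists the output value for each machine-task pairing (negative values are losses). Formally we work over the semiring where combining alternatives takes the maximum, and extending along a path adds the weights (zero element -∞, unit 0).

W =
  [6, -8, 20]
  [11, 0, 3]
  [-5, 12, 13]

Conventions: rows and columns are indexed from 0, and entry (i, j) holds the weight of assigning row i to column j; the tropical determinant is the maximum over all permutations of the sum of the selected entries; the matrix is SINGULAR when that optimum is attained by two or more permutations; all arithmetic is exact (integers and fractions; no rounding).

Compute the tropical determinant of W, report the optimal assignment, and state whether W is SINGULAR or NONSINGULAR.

σ = (0, 1, 2): 6 + 0 + 13 = 19
σ = (0, 2, 1): 6 + 3 + 12 = 21
σ = (1, 0, 2): (-8) + 11 + 13 = 16
σ = (1, 2, 0): (-8) + 3 + (-5) = -10
σ = (2, 0, 1): 20 + 11 + 12 = 43
σ = (2, 1, 0): 20 + 0 + (-5) = 15
Optimal value attained by: σ = (2, 0, 1).
Answer: det⊕(W) = 43; verdict: NONSINGULAR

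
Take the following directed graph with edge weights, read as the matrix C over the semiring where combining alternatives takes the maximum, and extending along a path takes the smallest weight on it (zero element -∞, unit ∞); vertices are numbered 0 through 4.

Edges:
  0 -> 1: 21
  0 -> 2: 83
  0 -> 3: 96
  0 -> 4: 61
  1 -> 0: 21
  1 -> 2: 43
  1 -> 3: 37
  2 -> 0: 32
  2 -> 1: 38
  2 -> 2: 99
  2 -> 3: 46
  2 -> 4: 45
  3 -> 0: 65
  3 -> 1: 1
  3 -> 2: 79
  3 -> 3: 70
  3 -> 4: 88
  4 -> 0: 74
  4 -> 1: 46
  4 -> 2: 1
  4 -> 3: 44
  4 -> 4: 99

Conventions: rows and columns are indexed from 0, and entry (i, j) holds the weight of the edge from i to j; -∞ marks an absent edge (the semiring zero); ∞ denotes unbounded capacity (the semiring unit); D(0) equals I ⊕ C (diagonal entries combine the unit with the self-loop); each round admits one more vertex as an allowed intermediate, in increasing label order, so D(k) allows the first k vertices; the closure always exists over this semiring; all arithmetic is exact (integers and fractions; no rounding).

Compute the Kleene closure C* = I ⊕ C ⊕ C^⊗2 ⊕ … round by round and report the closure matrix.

D(0):
  [∞, 21, 83, 96, 61]
  [21, ∞, 43, 37, -∞]
  [32, 38, ∞, 46, 45]
  [65, 1, 79, ∞, 88]
  [74, 46, 1, 44, ∞]
D(1):
  [∞, 21, 83, 96, 61]
  [21, ∞, 43, 37, 21]
  [32, 38, ∞, 46, 45]
  [65, 21, 79, ∞, 88]
  [74, 46, 74, 74, ∞]
D(2):
  [∞, 21, 83, 96, 61]
  [21, ∞, 43, 37, 21]
  [32, 38, ∞, 46, 45]
  [65, 21, 79, ∞, 88]
  [74, 46, 74, 74, ∞]
D(3):
  [∞, 38, 83, 96, 61]
  [32, ∞, 43, 43, 43]
  [32, 38, ∞, 46, 45]
  [65, 38, 79, ∞, 88]
  [74, 46, 74, 74, ∞]
D(4):
  [∞, 38, 83, 96, 88]
  [43, ∞, 43, 43, 43]
  [46, 38, ∞, 46, 46]
  [65, 38, 79, ∞, 88]
  [74, 46, 74, 74, ∞]
D(5):
  [∞, 46, 83, 96, 88]
  [43, ∞, 43, 43, 43]
  [46, 46, ∞, 46, 46]
  [74, 46, 79, ∞, 88]
  [74, 46, 74, 74, ∞]
Answer: C* = [[∞, 46, 83, 96, 88], [43, ∞, 43, 43, 43], [46, 46, ∞, 46, 46], [74, 46, 79, ∞, 88], [74, 46, 74, 74, ∞]]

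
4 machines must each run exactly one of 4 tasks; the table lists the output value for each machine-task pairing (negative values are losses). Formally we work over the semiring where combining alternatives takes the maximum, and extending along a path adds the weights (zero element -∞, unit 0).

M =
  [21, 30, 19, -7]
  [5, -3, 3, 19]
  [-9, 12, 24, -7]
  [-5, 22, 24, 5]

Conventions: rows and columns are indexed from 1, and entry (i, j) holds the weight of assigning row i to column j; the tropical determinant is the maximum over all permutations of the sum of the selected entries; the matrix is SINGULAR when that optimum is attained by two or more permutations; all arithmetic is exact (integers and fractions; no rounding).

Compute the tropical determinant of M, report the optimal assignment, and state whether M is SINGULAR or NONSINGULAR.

σ = (1, 2, 3, 4): 21 + (-3) + 24 + 5 = 47
σ = (1, 2, 4, 3): 21 + (-3) + (-7) + 24 = 35
σ = (1, 3, 2, 4): 21 + 3 + 12 + 5 = 41
σ = (1, 3, 4, 2): 21 + 3 + (-7) + 22 = 39
σ = (1, 4, 2, 3): 21 + 19 + 12 + 24 = 76
σ = (1, 4, 3, 2): 21 + 19 + 24 + 22 = 86
σ = (2, 1, 3, 4): 30 + 5 + 24 + 5 = 64
σ = (2, 1, 4, 3): 30 + 5 + (-7) + 24 = 52
σ = (2, 3, 1, 4): 30 + 3 + (-9) + 5 = 29
σ = (2, 3, 4, 1): 30 + 3 + (-7) + (-5) = 21
σ = (2, 4, 1, 3): 30 + 19 + (-9) + 24 = 64
σ = (2, 4, 3, 1): 30 + 19 + 24 + (-5) = 68
σ = (3, 1, 2, 4): 19 + 5 + 12 + 5 = 41
σ = (3, 1, 4, 2): 19 + 5 + (-7) + 22 = 39
σ = (3, 2, 1, 4): 19 + (-3) + (-9) + 5 = 12
σ = (3, 2, 4, 1): 19 + (-3) + (-7) + (-5) = 4
σ = (3, 4, 1, 2): 19 + 19 + (-9) + 22 = 51
σ = (3, 4, 2, 1): 19 + 19 + 12 + (-5) = 45
σ = (4, 1, 2, 3): (-7) + 5 + 12 + 24 = 34
σ = (4, 1, 3, 2): (-7) + 5 + 24 + 22 = 44
σ = (4, 2, 1, 3): (-7) + (-3) + (-9) + 24 = 5
σ = (4, 2, 3, 1): (-7) + (-3) + 24 + (-5) = 9
σ = (4, 3, 1, 2): (-7) + 3 + (-9) + 22 = 9
σ = (4, 3, 2, 1): (-7) + 3 + 12 + (-5) = 3
Optimal value attained by: σ = (1, 4, 3, 2).
Answer: det⊕(M) = 86; verdict: NONSINGULAR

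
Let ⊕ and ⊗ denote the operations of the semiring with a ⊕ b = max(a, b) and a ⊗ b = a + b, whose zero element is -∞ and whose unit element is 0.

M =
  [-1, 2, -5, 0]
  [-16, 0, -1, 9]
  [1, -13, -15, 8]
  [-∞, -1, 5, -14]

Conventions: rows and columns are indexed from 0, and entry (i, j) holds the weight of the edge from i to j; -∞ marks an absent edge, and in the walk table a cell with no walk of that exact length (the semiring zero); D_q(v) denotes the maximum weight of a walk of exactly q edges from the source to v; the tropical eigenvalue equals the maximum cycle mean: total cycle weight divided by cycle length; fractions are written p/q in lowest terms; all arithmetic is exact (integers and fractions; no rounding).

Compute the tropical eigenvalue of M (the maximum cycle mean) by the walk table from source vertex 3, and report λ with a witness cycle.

q=0: [-∞, -∞, -∞, 0]
q=1: [-∞, -1, 5, -14]
q=2: [6, -1, -2, 13]
q=3: [5, 12, 18, 8]
q=4: [19, 12, 13, 26]
Optimal cycle mean attained by: cycle 2->3->2, total 8 + 5, length 2.
Answer: λ = 13/2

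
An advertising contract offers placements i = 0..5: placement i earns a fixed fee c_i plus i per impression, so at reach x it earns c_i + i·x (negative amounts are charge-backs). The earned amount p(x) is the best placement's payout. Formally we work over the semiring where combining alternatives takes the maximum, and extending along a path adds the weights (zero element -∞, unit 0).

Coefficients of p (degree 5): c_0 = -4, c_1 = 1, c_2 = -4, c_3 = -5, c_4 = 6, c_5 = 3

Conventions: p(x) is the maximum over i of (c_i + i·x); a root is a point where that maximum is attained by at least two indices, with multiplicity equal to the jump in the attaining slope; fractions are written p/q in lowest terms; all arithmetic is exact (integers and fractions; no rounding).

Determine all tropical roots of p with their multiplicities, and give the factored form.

hull edge (i=0, c=-4) to (i=1, c=1): slope 5, span 1
hull edge (i=1, c=1) to (i=4, c=6): slope 5/3, span 3
hull edge (i=4, c=6) to (i=5, c=3): slope -3, span 1
Factored form: p(x) = 3 ⊗ (x ⊕ (-5)) ⊗ (x ⊕ (-5/3)) ⊗ (x ⊕ (-5/3)) ⊗ (x ⊕ (-5/3)) ⊗ (x ⊕ 3)
Answer: roots = -5 (mult 1), -5/3 (mult 3), 3 (mult 1)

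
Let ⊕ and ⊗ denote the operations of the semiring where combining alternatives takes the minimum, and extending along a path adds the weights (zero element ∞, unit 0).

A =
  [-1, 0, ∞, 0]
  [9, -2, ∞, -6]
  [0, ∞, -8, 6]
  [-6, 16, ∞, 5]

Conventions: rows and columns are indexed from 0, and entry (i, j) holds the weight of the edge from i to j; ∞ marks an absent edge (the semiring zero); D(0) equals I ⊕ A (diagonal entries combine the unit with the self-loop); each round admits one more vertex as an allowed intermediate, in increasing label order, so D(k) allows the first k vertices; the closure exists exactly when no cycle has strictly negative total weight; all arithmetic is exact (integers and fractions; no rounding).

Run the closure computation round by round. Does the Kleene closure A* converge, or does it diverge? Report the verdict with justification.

Detection: at round 0, diagonal entry (0, 0) turns strictly negative.
Key observation: the cycle 0->0 has total weight (-1), which is strictly negative.
Answer: DIVERGES — negative cycle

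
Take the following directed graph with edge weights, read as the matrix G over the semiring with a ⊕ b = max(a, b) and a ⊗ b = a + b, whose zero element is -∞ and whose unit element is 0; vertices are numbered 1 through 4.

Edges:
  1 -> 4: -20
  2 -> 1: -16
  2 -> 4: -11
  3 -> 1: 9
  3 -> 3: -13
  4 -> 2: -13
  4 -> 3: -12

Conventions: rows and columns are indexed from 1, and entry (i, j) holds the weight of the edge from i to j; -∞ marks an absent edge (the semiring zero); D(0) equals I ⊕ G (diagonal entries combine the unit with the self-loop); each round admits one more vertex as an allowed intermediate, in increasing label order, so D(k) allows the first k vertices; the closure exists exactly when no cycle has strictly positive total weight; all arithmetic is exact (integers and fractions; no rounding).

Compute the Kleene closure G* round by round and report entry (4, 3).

D(0):
  [0, -∞, -∞, -20]
  [-16, 0, -∞, -11]
  [9, -∞, 0, -∞]
  [-∞, -13, -12, 0]
D(1):
  [0, -∞, -∞, -20]
  [-16, 0, -∞, -11]
  [9, -∞, 0, -11]
  [-∞, -13, -12, 0]
D(2):
  [0, -∞, -∞, -20]
  [-16, 0, -∞, -11]
  [9, -∞, 0, -11]
  [-29, -13, -12, 0]
D(3):
  [0, -∞, -∞, -20]
  [-16, 0, -∞, -11]
  [9, -∞, 0, -11]
  [-3, -13, -12, 0]
D(4):
  [0, -33, -32, -20]
  [-14, 0, -23, -11]
  [9, -24, 0, -11]
  [-3, -13, -12, 0]
Answer: G*[4][3] = -12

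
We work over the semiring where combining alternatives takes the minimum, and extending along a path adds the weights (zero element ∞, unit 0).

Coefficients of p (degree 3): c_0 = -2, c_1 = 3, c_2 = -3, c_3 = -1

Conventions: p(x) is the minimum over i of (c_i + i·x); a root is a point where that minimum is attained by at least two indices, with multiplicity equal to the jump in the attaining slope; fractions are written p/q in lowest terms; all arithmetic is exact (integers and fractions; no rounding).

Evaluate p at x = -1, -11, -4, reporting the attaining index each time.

p(-1) = min(-2+0·(-1)=-2, 3+1·(-1)=2, -3+2·(-1)=-5, -1+3·(-1)=-4) = -5 (attained by i=2)
p(-11) = min(-2+0·(-11)=-2, 3+1·(-11)=-8, -3+2·(-11)=-25, -1+3·(-11)=-34) = -34 (attained by i=3)
p(-4) = min(-2+0·(-4)=-2, 3+1·(-4)=-1, -3+2·(-4)=-11, -1+3·(-4)=-13) = -13 (attained by i=3)
Answer: p(-1) = -5; p(-11) = -34; p(-4) = -13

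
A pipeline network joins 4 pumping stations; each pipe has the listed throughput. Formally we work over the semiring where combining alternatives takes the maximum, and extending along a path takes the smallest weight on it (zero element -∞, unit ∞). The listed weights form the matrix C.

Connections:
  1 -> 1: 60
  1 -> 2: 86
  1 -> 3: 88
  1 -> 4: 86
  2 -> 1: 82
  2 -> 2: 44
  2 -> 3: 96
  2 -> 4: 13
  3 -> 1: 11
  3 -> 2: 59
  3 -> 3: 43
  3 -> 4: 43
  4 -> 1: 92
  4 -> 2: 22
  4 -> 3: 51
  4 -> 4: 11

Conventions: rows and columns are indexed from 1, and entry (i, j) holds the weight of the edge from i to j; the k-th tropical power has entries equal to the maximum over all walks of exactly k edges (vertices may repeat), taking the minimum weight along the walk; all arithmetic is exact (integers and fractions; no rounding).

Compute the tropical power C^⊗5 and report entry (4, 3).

C^⊗2:
  [86, 60, 86, 60]
  [60, 82, 82, 82]
  [59, 44, 59, 43]
  [60, 86, 88, 86]
C^⊗3:
  [60, 86, 86, 86]
  [82, 60, 82, 60]
  [59, 59, 59, 59]
  [86, 60, 86, 60]
C^⊗4:
  [86, 60, 86, 60]
  [60, 82, 82, 82]
  [59, 59, 59, 59]
  [60, 86, 86, 86]
C^⊗5:
  [60, 86, 86, 86]
  [82, 60, 82, 60]
  [59, 59, 59, 59]
  [86, 60, 86, 60]
Key observation: the optimum is the walk 4->1->4->1->2->3, with weight 92 min 86 min 92 min 86 min 96 = 86.
Optimal value attained by: walk 4->1->4->1->2->3.
Answer: (C^⊗5)[4][3] = 86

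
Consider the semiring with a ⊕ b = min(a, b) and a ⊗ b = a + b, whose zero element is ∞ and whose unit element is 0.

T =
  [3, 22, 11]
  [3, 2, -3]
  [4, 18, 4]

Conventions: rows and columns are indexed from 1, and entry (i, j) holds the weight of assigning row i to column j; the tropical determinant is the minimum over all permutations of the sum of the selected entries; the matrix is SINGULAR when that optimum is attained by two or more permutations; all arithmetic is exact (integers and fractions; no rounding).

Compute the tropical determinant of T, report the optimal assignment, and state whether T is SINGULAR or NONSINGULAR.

σ = (1, 2, 3): 3 + 2 + 4 = 9
σ = (1, 3, 2): 3 + (-3) + 18 = 18
σ = (2, 1, 3): 22 + 3 + 4 = 29
σ = (2, 3, 1): 22 + (-3) + 4 = 23
σ = (3, 1, 2): 11 + 3 + 18 = 32
σ = (3, 2, 1): 11 + 2 + 4 = 17
Optimal value attained by: σ = (1, 2, 3).
Answer: det⊕(T) = 9; verdict: NONSINGULAR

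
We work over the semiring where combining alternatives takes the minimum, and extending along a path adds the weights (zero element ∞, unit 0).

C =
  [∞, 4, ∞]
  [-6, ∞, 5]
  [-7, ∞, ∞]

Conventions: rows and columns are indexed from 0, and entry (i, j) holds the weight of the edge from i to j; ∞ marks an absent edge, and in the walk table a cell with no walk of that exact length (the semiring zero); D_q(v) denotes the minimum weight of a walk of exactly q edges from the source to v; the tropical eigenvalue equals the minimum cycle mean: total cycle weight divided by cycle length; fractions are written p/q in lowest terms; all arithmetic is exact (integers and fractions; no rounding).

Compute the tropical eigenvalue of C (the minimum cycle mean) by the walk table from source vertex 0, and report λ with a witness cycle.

q=0: [0, ∞, ∞]
q=1: [∞, 4, ∞]
q=2: [-2, ∞, 9]
q=3: [2, 2, ∞]
Optimal cycle mean attained by: cycle 0->1->0, total 4 + (-6), length 2.
Answer: λ = -1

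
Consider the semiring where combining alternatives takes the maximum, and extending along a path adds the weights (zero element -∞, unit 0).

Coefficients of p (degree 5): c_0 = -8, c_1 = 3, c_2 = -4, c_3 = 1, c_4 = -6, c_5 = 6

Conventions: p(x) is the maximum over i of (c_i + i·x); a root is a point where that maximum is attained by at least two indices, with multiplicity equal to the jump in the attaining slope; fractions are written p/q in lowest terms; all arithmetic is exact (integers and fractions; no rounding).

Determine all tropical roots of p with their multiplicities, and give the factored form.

hull edge (i=0, c=-8) to (i=1, c=3): slope 11, span 1
hull edge (i=1, c=3) to (i=5, c=6): slope 3/4, span 4
Factored form: p(x) = 6 ⊗ (x ⊕ (-11)) ⊗ (x ⊕ (-3/4)) ⊗ (x ⊕ (-3/4)) ⊗ (x ⊕ (-3/4)) ⊗ (x ⊕ (-3/4))
Answer: roots = -11 (mult 1), -3/4 (mult 4)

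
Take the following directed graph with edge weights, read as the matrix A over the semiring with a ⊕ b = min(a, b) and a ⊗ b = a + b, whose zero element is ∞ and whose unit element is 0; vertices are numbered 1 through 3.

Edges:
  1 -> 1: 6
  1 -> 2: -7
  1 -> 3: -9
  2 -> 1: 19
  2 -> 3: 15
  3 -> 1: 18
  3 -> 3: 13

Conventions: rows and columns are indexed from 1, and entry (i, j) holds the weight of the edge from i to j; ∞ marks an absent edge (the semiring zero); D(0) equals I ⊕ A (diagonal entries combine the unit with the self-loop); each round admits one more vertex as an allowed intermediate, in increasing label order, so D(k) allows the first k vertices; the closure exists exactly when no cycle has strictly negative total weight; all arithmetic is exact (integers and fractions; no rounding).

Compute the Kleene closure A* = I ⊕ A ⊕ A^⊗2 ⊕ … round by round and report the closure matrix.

D(0):
  [0, -7, -9]
  [19, 0, 15]
  [18, ∞, 0]
D(1):
  [0, -7, -9]
  [19, 0, 10]
  [18, 11, 0]
D(2):
  [0, -7, -9]
  [19, 0, 10]
  [18, 11, 0]
D(3):
  [0, -7, -9]
  [19, 0, 10]
  [18, 11, 0]
Answer: A* = [[0, -7, -9], [19, 0, 10], [18, 11, 0]]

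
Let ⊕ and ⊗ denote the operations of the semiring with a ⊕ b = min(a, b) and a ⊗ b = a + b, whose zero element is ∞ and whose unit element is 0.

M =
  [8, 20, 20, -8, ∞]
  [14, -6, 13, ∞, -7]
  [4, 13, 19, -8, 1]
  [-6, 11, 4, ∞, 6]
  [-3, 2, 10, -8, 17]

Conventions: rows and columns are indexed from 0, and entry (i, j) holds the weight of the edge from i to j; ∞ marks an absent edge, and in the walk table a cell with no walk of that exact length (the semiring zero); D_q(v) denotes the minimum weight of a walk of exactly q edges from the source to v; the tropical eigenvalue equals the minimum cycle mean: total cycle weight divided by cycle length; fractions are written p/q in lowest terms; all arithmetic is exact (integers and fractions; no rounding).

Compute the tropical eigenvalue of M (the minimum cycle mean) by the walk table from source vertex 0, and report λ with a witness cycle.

q=0: [0, ∞, ∞, ∞, ∞]
q=1: [8, 20, 20, -8, ∞]
q=2: [-14, 3, -4, 0, -2]
q=3: [-6, -3, 4, -22, -4]
q=4: [-28, -11, -18, -14, -16]
q=5: [-20, -17, -10, -36, -18]
Optimal cycle mean attained by: cycle 0->3->0, total (-8) + (-6), length 2.
Answer: λ = -7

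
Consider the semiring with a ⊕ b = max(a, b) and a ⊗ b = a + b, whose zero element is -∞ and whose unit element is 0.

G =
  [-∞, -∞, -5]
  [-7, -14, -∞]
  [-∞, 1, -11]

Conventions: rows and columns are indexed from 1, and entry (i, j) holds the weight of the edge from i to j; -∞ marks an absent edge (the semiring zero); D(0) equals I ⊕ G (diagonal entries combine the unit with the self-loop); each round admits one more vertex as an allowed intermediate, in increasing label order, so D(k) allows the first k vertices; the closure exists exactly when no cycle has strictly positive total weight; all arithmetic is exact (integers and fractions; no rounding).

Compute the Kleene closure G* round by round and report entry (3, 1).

D(0):
  [0, -∞, -5]
  [-7, 0, -∞]
  [-∞, 1, 0]
D(1):
  [0, -∞, -5]
  [-7, 0, -12]
  [-∞, 1, 0]
D(2):
  [0, -∞, -5]
  [-7, 0, -12]
  [-6, 1, 0]
D(3):
  [0, -4, -5]
  [-7, 0, -12]
  [-6, 1, 0]
Answer: G*[3][1] = -6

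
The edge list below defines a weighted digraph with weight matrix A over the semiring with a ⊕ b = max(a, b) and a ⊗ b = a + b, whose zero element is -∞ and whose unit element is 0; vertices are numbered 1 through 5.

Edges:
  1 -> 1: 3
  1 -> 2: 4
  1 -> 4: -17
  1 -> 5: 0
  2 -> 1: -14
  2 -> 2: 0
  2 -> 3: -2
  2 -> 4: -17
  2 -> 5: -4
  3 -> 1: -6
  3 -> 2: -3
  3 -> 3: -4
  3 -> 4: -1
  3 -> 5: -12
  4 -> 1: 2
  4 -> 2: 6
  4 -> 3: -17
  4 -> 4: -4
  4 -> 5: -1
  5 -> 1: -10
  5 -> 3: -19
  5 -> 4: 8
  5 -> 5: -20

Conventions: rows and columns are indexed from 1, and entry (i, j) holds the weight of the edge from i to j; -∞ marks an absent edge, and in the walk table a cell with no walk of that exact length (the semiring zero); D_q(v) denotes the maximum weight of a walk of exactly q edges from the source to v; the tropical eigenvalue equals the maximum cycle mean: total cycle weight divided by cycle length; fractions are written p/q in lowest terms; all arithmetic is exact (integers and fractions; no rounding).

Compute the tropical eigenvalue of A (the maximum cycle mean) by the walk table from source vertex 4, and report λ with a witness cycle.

q=0: [-∞, -∞, -∞, 0, -∞]
q=1: [2, 6, -17, -4, -1]
q=2: [5, 6, 4, 7, 2]
q=3: [9, 13, 4, 10, 6]
q=4: [12, 16, 11, 14, 9]
q=5: [16, 20, 14, 17, 13]
Optimal cycle mean attained by: cycle 4->5->4, total (-1) + 8, length 2.
Answer: λ = 7/2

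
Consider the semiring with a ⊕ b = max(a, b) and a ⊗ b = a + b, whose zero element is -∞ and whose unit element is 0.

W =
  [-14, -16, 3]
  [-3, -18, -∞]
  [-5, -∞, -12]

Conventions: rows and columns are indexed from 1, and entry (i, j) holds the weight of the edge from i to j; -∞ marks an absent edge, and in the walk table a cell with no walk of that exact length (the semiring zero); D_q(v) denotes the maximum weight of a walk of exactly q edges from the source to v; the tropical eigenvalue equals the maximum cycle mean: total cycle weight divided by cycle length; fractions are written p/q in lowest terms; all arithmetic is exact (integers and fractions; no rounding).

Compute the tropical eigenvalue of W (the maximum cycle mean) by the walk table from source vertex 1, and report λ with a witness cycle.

q=0: [0, -∞, -∞]
q=1: [-14, -16, 3]
q=2: [-2, -30, -9]
q=3: [-14, -18, 1]
Optimal cycle mean attained by: cycle 1->3->1, total 3 + (-5), length 2.
Answer: λ = -1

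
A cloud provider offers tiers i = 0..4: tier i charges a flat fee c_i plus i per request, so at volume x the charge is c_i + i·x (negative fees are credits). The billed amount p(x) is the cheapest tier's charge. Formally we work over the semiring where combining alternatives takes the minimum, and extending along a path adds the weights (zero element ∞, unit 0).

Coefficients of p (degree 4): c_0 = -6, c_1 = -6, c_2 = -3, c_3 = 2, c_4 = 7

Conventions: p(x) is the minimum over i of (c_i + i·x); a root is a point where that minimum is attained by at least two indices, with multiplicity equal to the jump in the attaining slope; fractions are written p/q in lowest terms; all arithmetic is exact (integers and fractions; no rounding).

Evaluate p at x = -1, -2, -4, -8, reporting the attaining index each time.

p(-1) = min(-6+0·(-1)=-6, -6+1·(-1)=-7, -3+2·(-1)=-5, 2+3·(-1)=-1, 7+4·(-1)=3) = -7 (attained by i=1)
p(-2) = min(-6+0·(-2)=-6, -6+1·(-2)=-8, -3+2·(-2)=-7, 2+3·(-2)=-4, 7+4·(-2)=-1) = -8 (attained by i=1)
p(-4) = min(-6+0·(-4)=-6, -6+1·(-4)=-10, -3+2·(-4)=-11, 2+3·(-4)=-10, 7+4·(-4)=-9) = -11 (attained by i=2)
p(-8) = min(-6+0·(-8)=-6, -6+1·(-8)=-14, -3+2·(-8)=-19, 2+3·(-8)=-22, 7+4·(-8)=-25) = -25 (attained by i=4)
Answer: p(-1) = -7; p(-2) = -8; p(-4) = -11; p(-8) = -25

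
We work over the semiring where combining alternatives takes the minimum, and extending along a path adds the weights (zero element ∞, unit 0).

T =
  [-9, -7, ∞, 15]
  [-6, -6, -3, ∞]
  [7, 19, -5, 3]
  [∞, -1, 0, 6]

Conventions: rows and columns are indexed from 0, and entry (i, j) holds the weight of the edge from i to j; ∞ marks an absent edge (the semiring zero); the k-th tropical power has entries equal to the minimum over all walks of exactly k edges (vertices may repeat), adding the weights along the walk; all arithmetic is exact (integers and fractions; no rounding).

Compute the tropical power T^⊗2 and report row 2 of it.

T^⊗2:
  [-18, -16, -10, 6]
  [-15, -13, -9, 0]
  [-2, 0, -10, -2]
  [-7, -7, -5, 3]
Answer: row 2 of T^⊗2 = [-2, 0, -10, -2]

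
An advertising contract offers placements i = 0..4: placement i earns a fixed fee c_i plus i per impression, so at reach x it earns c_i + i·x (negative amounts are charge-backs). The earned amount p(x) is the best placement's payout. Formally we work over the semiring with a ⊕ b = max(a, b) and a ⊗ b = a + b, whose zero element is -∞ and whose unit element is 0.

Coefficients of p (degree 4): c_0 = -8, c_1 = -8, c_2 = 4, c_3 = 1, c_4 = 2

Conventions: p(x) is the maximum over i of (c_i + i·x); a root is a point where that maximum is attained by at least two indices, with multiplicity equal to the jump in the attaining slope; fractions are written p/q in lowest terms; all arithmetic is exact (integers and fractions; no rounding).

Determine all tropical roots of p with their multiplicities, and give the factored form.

hull edge (i=0, c=-8) to (i=2, c=4): slope 6, span 2
hull edge (i=2, c=4) to (i=4, c=2): slope -1, span 2
Factored form: p(x) = 2 ⊗ (x ⊕ (-6)) ⊗ (x ⊕ (-6)) ⊗ (x ⊕ 1) ⊗ (x ⊕ 1)
Answer: roots = -6 (mult 2), 1 (mult 2)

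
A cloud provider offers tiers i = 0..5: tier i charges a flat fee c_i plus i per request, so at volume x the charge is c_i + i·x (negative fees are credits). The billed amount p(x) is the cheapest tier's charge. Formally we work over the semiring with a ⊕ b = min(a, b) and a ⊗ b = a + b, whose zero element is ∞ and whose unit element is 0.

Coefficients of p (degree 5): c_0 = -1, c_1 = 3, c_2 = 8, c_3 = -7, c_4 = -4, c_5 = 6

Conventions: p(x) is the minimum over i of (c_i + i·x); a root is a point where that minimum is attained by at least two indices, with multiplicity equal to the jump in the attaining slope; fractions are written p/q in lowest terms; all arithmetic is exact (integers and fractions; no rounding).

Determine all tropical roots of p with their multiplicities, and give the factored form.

hull edge (i=0, c=-1) to (i=3, c=-7): slope -2, span 3
hull edge (i=3, c=-7) to (i=4, c=-4): slope 3, span 1
hull edge (i=4, c=-4) to (i=5, c=6): slope 10, span 1
Factored form: p(x) = 6 ⊗ (x ⊕ (-10)) ⊗ (x ⊕ (-3)) ⊗ (x ⊕ 2) ⊗ (x ⊕ 2) ⊗ (x ⊕ 2)
Answer: roots = -10 (mult 1), -3 (mult 1), 2 (mult 3)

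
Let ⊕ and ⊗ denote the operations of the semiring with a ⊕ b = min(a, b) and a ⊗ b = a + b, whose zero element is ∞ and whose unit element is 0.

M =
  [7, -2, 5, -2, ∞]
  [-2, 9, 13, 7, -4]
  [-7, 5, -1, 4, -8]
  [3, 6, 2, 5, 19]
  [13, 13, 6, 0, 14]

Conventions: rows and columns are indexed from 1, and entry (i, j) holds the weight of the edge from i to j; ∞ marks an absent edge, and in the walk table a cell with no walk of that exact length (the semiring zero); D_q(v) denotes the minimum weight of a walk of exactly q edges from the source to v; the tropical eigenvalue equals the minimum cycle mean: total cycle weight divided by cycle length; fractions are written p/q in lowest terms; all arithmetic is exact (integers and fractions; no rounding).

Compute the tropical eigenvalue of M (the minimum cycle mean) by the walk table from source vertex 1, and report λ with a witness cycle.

q=0: [0, ∞, ∞, ∞, ∞]
q=1: [7, -2, 5, -2, ∞]
q=2: [-4, 4, 0, 3, -6]
q=3: [-7, -6, -1, -6, -8]
q=4: [-8, -9, -4, -9, -10]
q=5: [-11, -10, -7, -10, -13]
Optimal cycle mean attained by: cycle 1->4->3->1, total (-2) + 2 + (-7), length 3.
Answer: λ = -7/3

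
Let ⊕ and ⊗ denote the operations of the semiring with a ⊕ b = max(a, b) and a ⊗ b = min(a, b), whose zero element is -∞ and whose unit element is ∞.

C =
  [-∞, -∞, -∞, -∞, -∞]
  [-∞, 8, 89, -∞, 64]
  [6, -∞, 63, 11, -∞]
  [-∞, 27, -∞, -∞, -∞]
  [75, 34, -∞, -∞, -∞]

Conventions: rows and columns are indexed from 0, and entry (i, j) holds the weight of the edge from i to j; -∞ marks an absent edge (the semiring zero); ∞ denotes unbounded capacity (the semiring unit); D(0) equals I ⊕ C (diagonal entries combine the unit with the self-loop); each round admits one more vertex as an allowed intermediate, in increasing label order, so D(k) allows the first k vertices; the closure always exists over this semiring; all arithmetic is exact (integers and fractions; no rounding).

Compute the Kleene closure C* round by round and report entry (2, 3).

D(0):
  [∞, -∞, -∞, -∞, -∞]
  [-∞, ∞, 89, -∞, 64]
  [6, -∞, ∞, 11, -∞]
  [-∞, 27, -∞, ∞, -∞]
  [75, 34, -∞, -∞, ∞]
D(1):
  [∞, -∞, -∞, -∞, -∞]
  [-∞, ∞, 89, -∞, 64]
  [6, -∞, ∞, 11, -∞]
  [-∞, 27, -∞, ∞, -∞]
  [75, 34, -∞, -∞, ∞]
D(2):
  [∞, -∞, -∞, -∞, -∞]
  [-∞, ∞, 89, -∞, 64]
  [6, -∞, ∞, 11, -∞]
  [-∞, 27, 27, ∞, 27]
  [75, 34, 34, -∞, ∞]
D(3):
  [∞, -∞, -∞, -∞, -∞]
  [6, ∞, 89, 11, 64]
  [6, -∞, ∞, 11, -∞]
  [6, 27, 27, ∞, 27]
  [75, 34, 34, 11, ∞]
D(4):
  [∞, -∞, -∞, -∞, -∞]
  [6, ∞, 89, 11, 64]
  [6, 11, ∞, 11, 11]
  [6, 27, 27, ∞, 27]
  [75, 34, 34, 11, ∞]
D(5):
  [∞, -∞, -∞, -∞, -∞]
  [64, ∞, 89, 11, 64]
  [11, 11, ∞, 11, 11]
  [27, 27, 27, ∞, 27]
  [75, 34, 34, 11, ∞]
Answer: C*[2][3] = 11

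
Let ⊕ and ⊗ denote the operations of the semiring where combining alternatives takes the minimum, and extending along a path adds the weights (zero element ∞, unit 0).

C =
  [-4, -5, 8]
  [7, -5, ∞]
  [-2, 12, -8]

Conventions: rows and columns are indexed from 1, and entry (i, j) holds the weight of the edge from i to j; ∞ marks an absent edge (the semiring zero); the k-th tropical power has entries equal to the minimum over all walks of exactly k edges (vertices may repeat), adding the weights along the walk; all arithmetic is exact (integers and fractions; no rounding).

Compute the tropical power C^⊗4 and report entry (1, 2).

C^⊗2:
  [-8, -10, 0]
  [2, -10, 15]
  [-10, -7, -16]
C^⊗3:
  [-12, -15, -8]
  [-3, -15, 7]
  [-18, -15, -24]
C^⊗4:
  [-16, -20, -16]
  [-8, -20, -1]
  [-26, -23, -32]
Key observation: the optimum is the walk 1->2->2->2->2, with weight (-5) + (-5) + (-5) + (-5) = -20.
Optimal value attained by: walk 1->2->2->2->2.
Answer: (C^⊗4)[1][2] = -20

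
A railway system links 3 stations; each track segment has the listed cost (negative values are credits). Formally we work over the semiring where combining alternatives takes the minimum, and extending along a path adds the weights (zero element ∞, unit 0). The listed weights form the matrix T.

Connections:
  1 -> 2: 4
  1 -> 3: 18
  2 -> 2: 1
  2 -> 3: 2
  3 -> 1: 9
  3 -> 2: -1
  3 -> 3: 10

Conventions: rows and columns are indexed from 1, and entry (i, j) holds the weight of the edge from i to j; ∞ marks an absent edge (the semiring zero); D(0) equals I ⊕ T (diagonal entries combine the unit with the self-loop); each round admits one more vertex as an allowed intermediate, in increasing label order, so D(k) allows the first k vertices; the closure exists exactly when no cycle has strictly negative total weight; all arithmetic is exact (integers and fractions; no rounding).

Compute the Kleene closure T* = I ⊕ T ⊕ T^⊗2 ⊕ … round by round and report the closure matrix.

D(0):
  [0, 4, 18]
  [∞, 0, 2]
  [9, -1, 0]
D(1):
  [0, 4, 18]
  [∞, 0, 2]
  [9, -1, 0]
D(2):
  [0, 4, 6]
  [∞, 0, 2]
  [9, -1, 0]
D(3):
  [0, 4, 6]
  [11, 0, 2]
  [9, -1, 0]
Answer: T* = [[0, 4, 6], [11, 0, 2], [9, -1, 0]]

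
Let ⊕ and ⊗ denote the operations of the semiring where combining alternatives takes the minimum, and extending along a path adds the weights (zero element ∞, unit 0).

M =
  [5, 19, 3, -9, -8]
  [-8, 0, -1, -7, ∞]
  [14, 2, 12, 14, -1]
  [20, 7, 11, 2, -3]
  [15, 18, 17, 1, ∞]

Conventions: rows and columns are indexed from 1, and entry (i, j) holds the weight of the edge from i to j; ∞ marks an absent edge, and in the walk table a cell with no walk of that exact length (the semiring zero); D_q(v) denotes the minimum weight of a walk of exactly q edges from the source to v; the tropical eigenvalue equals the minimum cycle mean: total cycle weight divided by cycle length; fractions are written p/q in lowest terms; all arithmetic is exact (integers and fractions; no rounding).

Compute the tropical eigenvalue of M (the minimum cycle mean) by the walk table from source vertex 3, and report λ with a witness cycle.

q=0: [∞, ∞, 0, ∞, ∞]
q=1: [14, 2, 12, 14, -1]
q=2: [-6, 2, 1, -5, 6]
q=3: [-6, 2, -3, -15, -14]
q=4: [-6, -8, -4, -15, -18]
q=5: [-16, -8, -9, -17, -18]
Optimal cycle mean attained by: cycle 1->4->2->1, total (-9) + 7 + (-8), length 3.
Answer: λ = -10/3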